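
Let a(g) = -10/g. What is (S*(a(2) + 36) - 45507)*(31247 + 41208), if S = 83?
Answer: -3110782970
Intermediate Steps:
(S*(a(2) + 36) - 45507)*(31247 + 41208) = (83*(-10/2 + 36) - 45507)*(31247 + 41208) = (83*(-10*1/2 + 36) - 45507)*72455 = (83*(-5 + 36) - 45507)*72455 = (83*31 - 45507)*72455 = (2573 - 45507)*72455 = -42934*72455 = -3110782970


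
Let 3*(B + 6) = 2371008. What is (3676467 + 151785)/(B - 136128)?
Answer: 1914126/327101 ≈ 5.8518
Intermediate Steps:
B = 790330 (B = -6 + (⅓)*2371008 = -6 + 790336 = 790330)
(3676467 + 151785)/(B - 136128) = (3676467 + 151785)/(790330 - 136128) = 3828252/654202 = 3828252*(1/654202) = 1914126/327101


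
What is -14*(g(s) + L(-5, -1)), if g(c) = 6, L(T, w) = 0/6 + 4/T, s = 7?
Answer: -364/5 ≈ -72.800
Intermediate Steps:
L(T, w) = 4/T (L(T, w) = 0*(⅙) + 4/T = 0 + 4/T = 4/T)
-14*(g(s) + L(-5, -1)) = -14*(6 + 4/(-5)) = -14*(6 + 4*(-⅕)) = -14*(6 - ⅘) = -14*26/5 = -364/5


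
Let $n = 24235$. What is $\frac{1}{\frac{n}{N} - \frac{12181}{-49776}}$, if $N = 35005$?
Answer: $\frac{348481776}{326543453} \approx 1.0672$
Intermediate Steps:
$\frac{1}{\frac{n}{N} - \frac{12181}{-49776}} = \frac{1}{\frac{24235}{35005} - \frac{12181}{-49776}} = \frac{1}{24235 \cdot \frac{1}{35005} - - \frac{12181}{49776}} = \frac{1}{\frac{4847}{7001} + \frac{12181}{49776}} = \frac{1}{\frac{326543453}{348481776}} = \frac{348481776}{326543453}$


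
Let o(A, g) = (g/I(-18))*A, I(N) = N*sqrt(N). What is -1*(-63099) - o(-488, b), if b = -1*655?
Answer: 63099 - 79910*I*sqrt(2)/27 ≈ 63099.0 - 4185.5*I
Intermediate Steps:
b = -655
I(N) = N**(3/2)
o(A, g) = I*A*g*sqrt(2)/108 (o(A, g) = (g/((-18)**(3/2)))*A = (g/((-54*I*sqrt(2))))*A = (g*(I*sqrt(2)/108))*A = (I*g*sqrt(2)/108)*A = I*A*g*sqrt(2)/108)
-1*(-63099) - o(-488, b) = -1*(-63099) - I*(-488)*(-655)*sqrt(2)/108 = 63099 - 79910*I*sqrt(2)/27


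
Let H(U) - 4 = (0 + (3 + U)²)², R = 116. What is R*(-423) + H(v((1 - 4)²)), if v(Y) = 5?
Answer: -44968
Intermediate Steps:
H(U) = 4 + (3 + U)⁴ (H(U) = 4 + (0 + (3 + U)²)² = 4 + ((3 + U)²)² = 4 + (3 + U)⁴)
R*(-423) + H(v((1 - 4)²)) = 116*(-423) + (4 + (3 + 5)⁴) = -49068 + (4 + 8⁴) = -49068 + (4 + 4096) = -49068 + 4100 = -44968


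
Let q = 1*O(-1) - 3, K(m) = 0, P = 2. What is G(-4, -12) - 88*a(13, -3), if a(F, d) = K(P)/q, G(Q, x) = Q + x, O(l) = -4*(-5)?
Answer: -16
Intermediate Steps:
O(l) = 20
q = 17 (q = 1*20 - 3 = 20 - 3 = 17)
a(F, d) = 0 (a(F, d) = 0/17 = 0*(1/17) = 0)
G(-4, -12) - 88*a(13, -3) = (-4 - 12) - 88*0 = -16 + 0 = -16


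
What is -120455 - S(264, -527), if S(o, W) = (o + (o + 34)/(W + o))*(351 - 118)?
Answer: -47787887/263 ≈ -1.8170e+5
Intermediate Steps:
S(o, W) = 233*o + 233*(34 + o)/(W + o) (S(o, W) = (o + (34 + o)/(W + o))*233 = 233*o + 233*(34 + o)/(W + o))
-120455 - S(264, -527) = -120455 - 233*(34 + 264 + 264² - 527*264)/(-527 + 264) = -120455 - 233*(34 + 264 + 69696 - 139128)/(-263) = -120455 - 233*(-1)*(-69134)/263 = -120455 - 1*16108222/263 = -120455 - 16108222/263 = -47787887/263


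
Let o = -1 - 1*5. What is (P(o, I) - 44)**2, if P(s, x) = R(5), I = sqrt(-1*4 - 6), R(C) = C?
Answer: 1521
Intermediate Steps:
o = -6 (o = -1 - 5 = -6)
I = I*sqrt(10) (I = sqrt(-4 - 6) = sqrt(-10) = I*sqrt(10) ≈ 3.1623*I)
P(s, x) = 5
(P(o, I) - 44)**2 = (5 - 44)**2 = (-39)**2 = 1521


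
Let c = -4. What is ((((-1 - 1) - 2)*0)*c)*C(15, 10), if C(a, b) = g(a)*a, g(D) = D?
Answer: 0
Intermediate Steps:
C(a, b) = a² (C(a, b) = a*a = a²)
((((-1 - 1) - 2)*0)*c)*C(15, 10) = ((((-1 - 1) - 2)*0)*(-4))*15² = (((-2 - 2)*0)*(-4))*225 = (-4*0*(-4))*225 = (0*(-4))*225 = 0*225 = 0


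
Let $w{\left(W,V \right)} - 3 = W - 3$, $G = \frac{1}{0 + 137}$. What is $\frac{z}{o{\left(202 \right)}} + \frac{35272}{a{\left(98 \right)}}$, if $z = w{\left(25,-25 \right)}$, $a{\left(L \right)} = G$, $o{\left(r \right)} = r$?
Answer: $\frac{976117353}{202} \approx 4.8323 \cdot 10^{6}$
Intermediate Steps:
$G = \frac{1}{137} \approx 0.0072993$
$w{\left(W,V \right)} = W$ ($w{\left(W,V \right)} = 3 + \left(W - 3\right) = 3 + \left(-3 + W\right) = W$)
$a{\left(L \right)} = \frac{1}{137}$
$z = 25$
$\frac{z}{o{\left(202 \right)}} + \frac{35272}{a{\left(98 \right)}} = \frac{25}{202} + 35272 \frac{1}{\frac{1}{137}} = 25 \cdot \frac{1}{202} + 35272 \cdot 137 = \frac{25}{202} + 4832264 = \frac{976117353}{202}$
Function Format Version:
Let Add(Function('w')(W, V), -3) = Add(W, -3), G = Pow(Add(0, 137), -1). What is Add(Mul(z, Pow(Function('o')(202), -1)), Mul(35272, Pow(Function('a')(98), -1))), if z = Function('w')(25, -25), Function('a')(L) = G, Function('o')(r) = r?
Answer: Rational(976117353, 202) ≈ 4.8323e+6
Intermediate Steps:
G = Rational(1, 137) (G = Pow(137, -1) = Rational(1, 137) ≈ 0.0072993)
Function('w')(W, V) = W (Function('w')(W, V) = Add(3, Add(W, -3)) = Add(3, Add(-3, W)) = W)
Function('a')(L) = Rational(1, 137)
z = 25
Add(Mul(z, Pow(Function('o')(202), -1)), Mul(35272, Pow(Function('a')(98), -1))) = Add(Mul(25, Pow(202, -1)), Mul(35272, Pow(Rational(1, 137), -1))) = Add(Mul(25, Rational(1, 202)), Mul(35272, 137)) = Add(Rational(25, 202), 4832264) = Rational(976117353, 202)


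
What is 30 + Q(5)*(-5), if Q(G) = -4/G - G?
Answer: 59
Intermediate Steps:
Q(G) = -G - 4/G
30 + Q(5)*(-5) = 30 + (-1*5 - 4/5)*(-5) = 30 + (-5 - 4*1/5)*(-5) = 30 + (-5 - 4/5)*(-5) = 30 - 29/5*(-5) = 30 + 29 = 59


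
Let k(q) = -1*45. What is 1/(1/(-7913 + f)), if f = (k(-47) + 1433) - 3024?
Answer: -9549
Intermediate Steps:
k(q) = -45
f = -1636 (f = (-45 + 1433) - 3024 = 1388 - 3024 = -1636)
1/(1/(-7913 + f)) = 1/(1/(-7913 - 1636)) = 1/(1/(-9549)) = 1/(-1/9549) = -9549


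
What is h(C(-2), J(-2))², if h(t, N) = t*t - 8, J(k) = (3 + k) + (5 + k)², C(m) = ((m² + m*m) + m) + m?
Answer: 64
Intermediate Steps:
C(m) = 2*m + 2*m² (C(m) = ((m² + m²) + m) + m = (2*m² + m) + m = (m + 2*m²) + m = 2*m + 2*m²)
J(k) = 3 + k + (5 + k)²
h(t, N) = -8 + t² (h(t, N) = t² - 8 = -8 + t²)
h(C(-2), J(-2))² = (-8 + (2*(-2)*(1 - 2))²)² = (-8 + (2*(-2)*(-1))²)² = (-8 + 4²)² = (-8 + 16)² = 8² = 64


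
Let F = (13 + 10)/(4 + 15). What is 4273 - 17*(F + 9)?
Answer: 77889/19 ≈ 4099.4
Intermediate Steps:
F = 23/19 ≈ 1.2105
4273 - 17*(F + 9) = 4273 - 17*(23/19 + 9) = 4273 - 17*194/19 = 4273 - 1*3298/19 = 4273 - 3298/19 = 77889/19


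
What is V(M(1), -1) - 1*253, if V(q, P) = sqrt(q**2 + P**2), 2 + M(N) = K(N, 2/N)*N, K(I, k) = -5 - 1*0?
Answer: -253 + 5*sqrt(2) ≈ -245.93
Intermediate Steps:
K(I, k) = -5 (K(I, k) = -5 + 0 = -5)
M(N) = -2 - 5*N
V(q, P) = sqrt(P**2 + q**2)
V(M(1), -1) - 1*253 = sqrt((-1)**2 + (-2 - 5*1)**2) - 1*253 = sqrt(1 + (-2 - 5)**2) - 253 = sqrt(1 + (-7)**2) - 253 = sqrt(1 + 49) - 253 = sqrt(50) - 253 = 5*sqrt(2) - 253 = -253 + 5*sqrt(2)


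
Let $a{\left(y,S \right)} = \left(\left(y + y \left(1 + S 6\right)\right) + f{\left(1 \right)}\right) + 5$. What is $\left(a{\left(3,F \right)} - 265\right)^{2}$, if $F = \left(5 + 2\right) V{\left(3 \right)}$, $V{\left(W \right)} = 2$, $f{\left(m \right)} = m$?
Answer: $1$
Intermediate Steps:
$F = 14$ ($F = \left(5 + 2\right) 2 = 7 \cdot 2 = 14$)
$a{\left(y,S \right)} = 6 + y + y \left(1 + 6 S\right)$ ($a{\left(y,S \right)} = \left(\left(y + y \left(1 + S 6\right)\right) + 1\right) + 5 = \left(\left(y + y \left(1 + 6 S\right)\right) + 1\right) + 5 = \left(1 + y + y \left(1 + 6 S\right)\right) + 5 = 6 + y + y \left(1 + 6 S\right)$)
$\left(a{\left(3,F \right)} - 265\right)^{2} = \left(\left(6 + 2 \cdot 3 + 6 \cdot 14 \cdot 3\right) - 265\right)^{2} = \left(\left(6 + 6 + 252\right) - 265\right)^{2} = \left(264 - 265\right)^{2} = \left(-1\right)^{2} = 1$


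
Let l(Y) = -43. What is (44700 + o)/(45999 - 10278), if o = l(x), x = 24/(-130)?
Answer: 44657/35721 ≈ 1.2502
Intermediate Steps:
x = -12/65 (x = 24*(-1/130) = -12/65 ≈ -0.18462)
o = -43
(44700 + o)/(45999 - 10278) = (44700 - 43)/(45999 - 10278) = 44657/35721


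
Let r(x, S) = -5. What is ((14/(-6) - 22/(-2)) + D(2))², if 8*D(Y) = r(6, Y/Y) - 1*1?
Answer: 9025/144 ≈ 62.674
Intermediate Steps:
D(Y) = -¾ (D(Y) = (-5 - 1*1)/8 = (-5 - 1)/8 = (⅛)*(-6) = -¾)
((14/(-6) - 22/(-2)) + D(2))² = ((14/(-6) - 22/(-2)) - ¾)² = ((14*(-⅙) - 22*(-½)) - ¾)² = ((-7/3 + 11) - ¾)² = (26/3 - ¾)² = (95/12)² = 9025/144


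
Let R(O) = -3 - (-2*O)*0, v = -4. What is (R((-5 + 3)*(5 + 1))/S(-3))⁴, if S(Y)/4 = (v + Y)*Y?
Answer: 1/614656 ≈ 1.6269e-6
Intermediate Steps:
S(Y) = 4*Y*(-4 + Y) (S(Y) = 4*((-4 + Y)*Y) = 4*(Y*(-4 + Y)) = 4*Y*(-4 + Y))
R(O) = -3 (R(O) = -3 - 1*0 = -3 + 0 = -3)
(R((-5 + 3)*(5 + 1))/S(-3))⁴ = (-3*(-1/(12*(-4 - 3))))⁴ = (-3/(4*(-3)*(-7)))⁴ = (-3/84)⁴ = (-3*1/84)⁴ = (-1/28)⁴ = 1/614656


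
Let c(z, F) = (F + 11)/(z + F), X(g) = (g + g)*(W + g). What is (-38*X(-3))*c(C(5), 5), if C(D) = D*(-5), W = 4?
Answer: -912/5 ≈ -182.40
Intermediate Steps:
C(D) = -5*D
X(g) = 2*g*(4 + g) (X(g) = (g + g)*(4 + g) = (2*g)*(4 + g) = 2*g*(4 + g))
c(z, F) = (11 + F)/(F + z)
(-38*X(-3))*c(C(5), 5) = (-76*(-3)*(4 - 3))*((11 + 5)/(5 - 5*5)) = (-76*(-3))*(16/(5 - 25)) = (-38*(-6))*(16/(-20)) = 228*(-1/20*16) = 228*(-⅘) = -912/5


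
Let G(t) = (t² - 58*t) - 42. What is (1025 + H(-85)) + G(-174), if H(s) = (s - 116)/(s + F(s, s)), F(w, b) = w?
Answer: 7029871/170 ≈ 41352.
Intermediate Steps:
G(t) = -42 + t² - 58*t
H(s) = (-116 + s)/(2*s) (H(s) = (s - 116)/(s + s) = (-116 + s)/((2*s)) = (-116 + s)*(1/(2*s)) = (-116 + s)/(2*s))
(1025 + H(-85)) + G(-174) = (1025 + (½)*(-116 - 85)/(-85)) + (-42 + (-174)² - 58*(-174)) = (1025 + (½)*(-1/85)*(-201)) + (-42 + 30276 + 10092) = (1025 + 201/170) + 40326 = 174451/170 + 40326 = 7029871/170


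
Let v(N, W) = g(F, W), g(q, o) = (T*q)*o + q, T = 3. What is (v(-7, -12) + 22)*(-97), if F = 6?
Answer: 18236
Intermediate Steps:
g(q, o) = q + 3*o*q (g(q, o) = (3*q)*o + q = 3*o*q + q = q + 3*o*q)
v(N, W) = 6 + 18*W (v(N, W) = 6*(1 + 3*W) = 6 + 18*W)
(v(-7, -12) + 22)*(-97) = ((6 + 18*(-12)) + 22)*(-97) = ((6 - 216) + 22)*(-97) = (-210 + 22)*(-97) = -188*(-97) = 18236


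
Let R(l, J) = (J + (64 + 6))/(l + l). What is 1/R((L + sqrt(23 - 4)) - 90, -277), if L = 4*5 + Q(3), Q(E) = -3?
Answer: 146/207 - 2*sqrt(19)/207 ≈ 0.66320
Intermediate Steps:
L = 17 (L = 4*5 - 3 = 20 - 3 = 17)
R(l, J) = (70 + J)/(2*l) (R(l, J) = (J + 70)/((2*l)) = (70 + J)*(1/(2*l)) = (70 + J)/(2*l))
1/R((L + sqrt(23 - 4)) - 90, -277) = 1/((70 - 277)/(2*((17 + sqrt(23 - 4)) - 90))) = 1/((1/2)*(-207)/((17 + sqrt(19)) - 90)) = 1/((1/2)*(-207)/(-73 + sqrt(19))) = 1/(-207/(2*(-73 + sqrt(19)))) = 146/207 - 2*sqrt(19)/207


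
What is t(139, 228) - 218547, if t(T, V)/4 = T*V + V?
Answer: -90867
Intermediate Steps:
t(T, V) = 4*V + 4*T*V (t(T, V) = 4*(T*V + V) = 4*(V + T*V) = 4*V + 4*T*V)
t(139, 228) - 218547 = 4*228*(1 + 139) - 218547 = 4*228*140 - 218547 = 127680 - 218547 = -90867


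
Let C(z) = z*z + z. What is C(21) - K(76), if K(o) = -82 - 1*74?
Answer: 618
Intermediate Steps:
K(o) = -156 (K(o) = -82 - 74 = -156)
C(z) = z + z² (C(z) = z² + z = z + z²)
C(21) - K(76) = 21*(1 + 21) - 1*(-156) = 21*22 + 156 = 462 + 156 = 618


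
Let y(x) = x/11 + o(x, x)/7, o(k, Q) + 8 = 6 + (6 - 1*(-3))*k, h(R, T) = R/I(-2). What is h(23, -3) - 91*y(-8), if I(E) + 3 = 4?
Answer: 11563/11 ≈ 1051.2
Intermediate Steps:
I(E) = 1 (I(E) = -3 + 4 = 1)
h(R, T) = R (h(R, T) = R/1 = R*1 = R)
o(k, Q) = -2 + 9*k (o(k, Q) = -8 + (6 + (6 - 1*(-3))*k) = -8 + (6 + (6 + 3)*k) = -8 + (6 + 9*k) = -2 + 9*k)
y(x) = -2/7 + 106*x/77 (y(x) = x/11 + (-2 + 9*x)/7 = x*(1/11) + (-2 + 9*x)*(⅐) = x/11 + (-2/7 + 9*x/7) = -2/7 + 106*x/77)
h(23, -3) - 91*y(-8) = 23 - 91*(-2/7 + (106/77)*(-8)) = 23 - 91*(-2/7 - 848/77) = 23 - 91*(-870/77) = 23 + 11310/11 = 11563/11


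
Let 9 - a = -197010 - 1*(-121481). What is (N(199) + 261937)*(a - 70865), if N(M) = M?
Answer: 1224961528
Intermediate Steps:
a = 75538 (a = 9 - (-197010 - 1*(-121481)) = 9 - (-197010 + 121481) = 9 - 1*(-75529) = 9 + 75529 = 75538)
(N(199) + 261937)*(a - 70865) = (199 + 261937)*(75538 - 70865) = 262136*4673 = 1224961528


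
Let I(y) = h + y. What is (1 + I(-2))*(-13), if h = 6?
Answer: -65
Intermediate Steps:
I(y) = 6 + y
(1 + I(-2))*(-13) = (1 + (6 - 2))*(-13) = (1 + 4)*(-13) = 5*(-13) = -65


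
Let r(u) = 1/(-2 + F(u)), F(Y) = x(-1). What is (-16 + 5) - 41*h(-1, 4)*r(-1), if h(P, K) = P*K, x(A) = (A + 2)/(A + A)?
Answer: -383/5 ≈ -76.600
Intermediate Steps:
x(A) = (2 + A)/(2*A) (x(A) = (2 + A)/((2*A)) = (2 + A)*(1/(2*A)) = (2 + A)/(2*A))
F(Y) = -½ (F(Y) = (½)*(2 - 1)/(-1) = (½)*(-1)*1 = -½)
h(P, K) = K*P
r(u) = -⅖ (r(u) = 1/(-2 - ½) = 1/(-5/2) = -⅖)
(-16 + 5) - 41*h(-1, 4)*r(-1) = (-16 + 5) - 41*4*(-1)*(-2)/5 = -11 - (-164)*(-2)/5 = -11 - 41*8/5 = -11 - 328/5 = -383/5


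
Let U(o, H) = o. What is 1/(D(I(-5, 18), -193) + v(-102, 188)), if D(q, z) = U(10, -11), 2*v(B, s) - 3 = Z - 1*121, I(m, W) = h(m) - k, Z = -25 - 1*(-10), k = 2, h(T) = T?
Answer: -2/113 ≈ -0.017699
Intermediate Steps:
Z = -15 (Z = -25 + 10 = -15)
I(m, W) = -2 + m (I(m, W) = m - 1*2 = m - 2 = -2 + m)
v(B, s) = -133/2 (v(B, s) = 3/2 + (-15 - 1*121)/2 = 3/2 + (-15 - 121)/2 = 3/2 + (½)*(-136) = 3/2 - 68 = -133/2)
D(q, z) = 10
1/(D(I(-5, 18), -193) + v(-102, 188)) = 1/(10 - 133/2) = 1/(-113/2) = -2/113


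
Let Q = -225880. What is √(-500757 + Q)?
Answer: I*√726637 ≈ 852.43*I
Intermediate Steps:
√(-500757 + Q) = √(-500757 - 225880) = √(-726637) = I*√726637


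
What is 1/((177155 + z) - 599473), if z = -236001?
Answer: -1/658319 ≈ -1.5190e-6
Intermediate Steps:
1/((177155 + z) - 599473) = 1/((177155 - 236001) - 599473) = 1/(-58846 - 599473) = 1/(-658319) = -1/658319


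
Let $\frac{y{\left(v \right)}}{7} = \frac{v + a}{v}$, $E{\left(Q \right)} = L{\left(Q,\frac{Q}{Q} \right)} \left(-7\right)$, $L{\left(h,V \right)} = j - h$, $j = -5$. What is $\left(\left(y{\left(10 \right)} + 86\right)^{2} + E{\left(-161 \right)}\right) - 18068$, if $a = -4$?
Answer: $- \frac{275599}{25} \approx -11024.0$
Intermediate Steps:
$L{\left(h,V \right)} = -5 - h$
$E{\left(Q \right)} = 35 + 7 Q$ ($E{\left(Q \right)} = \left(-5 - Q\right) \left(-7\right) = 35 + 7 Q$)
$y{\left(v \right)} = \frac{7 \left(-4 + v\right)}{v}$ ($y{\left(v \right)} = 7 \frac{v - 4}{v} = 7 \frac{-4 + v}{v} = \frac{7 \left(-4 + v\right)}{v}$)
$\left(\left(y{\left(10 \right)} + 86\right)^{2} + E{\left(-161 \right)}\right) - 18068 = \left(\left(\left(7 - \frac{28}{10}\right) + 86\right)^{2} + \left(35 + 7 \left(-161\right)\right)\right) - 18068 = \left(\left(\left(7 - \frac{14}{5}\right) + 86\right)^{2} + \left(35 - 1127\right)\right) - 18068 = \left(\left(\left(7 - \frac{14}{5}\right) + 86\right)^{2} - 1092\right) - 18068 = \left(\left(\frac{21}{5} + 86\right)^{2} - 1092\right) - 18068 = \left(\left(\frac{451}{5}\right)^{2} - 1092\right) - 18068 = \left(\frac{203401}{25} - 1092\right) - 18068 = \frac{176101}{25} - 18068 = - \frac{275599}{25}$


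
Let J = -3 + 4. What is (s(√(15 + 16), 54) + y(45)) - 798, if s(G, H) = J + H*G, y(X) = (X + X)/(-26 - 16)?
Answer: -5594/7 + 54*√31 ≈ -498.48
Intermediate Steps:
J = 1
y(X) = -X/21 (y(X) = (2*X)/(-42) = (2*X)*(-1/42) = -X/21)
s(G, H) = 1 + G*H (s(G, H) = 1 + H*G = 1 + G*H)
(s(√(15 + 16), 54) + y(45)) - 798 = ((1 + √(15 + 16)*54) - 1/21*45) - 798 = ((1 + √31*54) - 15/7) - 798 = ((1 + 54*√31) - 15/7) - 798 = (-8/7 + 54*√31) - 798 = -5594/7 + 54*√31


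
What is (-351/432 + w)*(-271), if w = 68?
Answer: -291325/16 ≈ -18208.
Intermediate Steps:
(-351/432 + w)*(-271) = (-351/432 + 68)*(-271) = (-351*1/432 + 68)*(-271) = (-13/16 + 68)*(-271) = (1075/16)*(-271) = -291325/16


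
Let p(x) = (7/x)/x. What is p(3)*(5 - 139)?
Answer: -938/9 ≈ -104.22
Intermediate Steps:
p(x) = 7/x²
p(3)*(5 - 139) = (7/3²)*(5 - 139) = (7*(⅑))*(-134) = (7/9)*(-134) = -938/9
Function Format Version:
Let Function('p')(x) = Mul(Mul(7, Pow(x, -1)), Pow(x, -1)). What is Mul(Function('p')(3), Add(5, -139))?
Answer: Rational(-938, 9) ≈ -104.22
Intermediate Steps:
Function('p')(x) = Mul(7, Pow(x, -2))
Mul(Function('p')(3), Add(5, -139)) = Mul(Mul(7, Pow(3, -2)), Add(5, -139)) = Mul(Mul(7, Rational(1, 9)), -134) = Mul(Rational(7, 9), -134) = Rational(-938, 9)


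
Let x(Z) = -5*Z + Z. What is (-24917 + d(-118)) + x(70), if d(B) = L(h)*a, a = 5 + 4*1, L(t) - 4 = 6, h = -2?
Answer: -25107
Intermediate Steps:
L(t) = 10 (L(t) = 4 + 6 = 10)
a = 9 (a = 5 + 4 = 9)
d(B) = 90 (d(B) = 10*9 = 90)
x(Z) = -4*Z
(-24917 + d(-118)) + x(70) = (-24917 + 90) - 4*70 = -24827 - 280 = -25107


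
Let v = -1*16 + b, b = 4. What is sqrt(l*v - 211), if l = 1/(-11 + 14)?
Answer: I*sqrt(215) ≈ 14.663*I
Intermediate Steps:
l = 1/3 ≈ 0.33333
v = -12 (v = -1*16 + 4 = -16 + 4 = -12)
sqrt(l*v - 211) = sqrt((1/3)*(-12) - 211) = sqrt(-4 - 211) = sqrt(-215) = I*sqrt(215)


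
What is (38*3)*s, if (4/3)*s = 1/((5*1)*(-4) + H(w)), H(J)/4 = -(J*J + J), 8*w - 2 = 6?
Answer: -171/56 ≈ -3.0536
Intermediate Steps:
w = 1 (w = 1/4 + (1/8)*6 = 1/4 + 3/4 = 1)
H(J) = -4*J - 4*J**2 (H(J) = 4*(-(J*J + J)) = 4*(-(J**2 + J)) = 4*(-(J + J**2)) = 4*(-J - J**2) = -4*J - 4*J**2)
s = -3/112 (s = 3/(4*((5*1)*(-4) - 4*1*(1 + 1))) = 3/(4*(5*(-4) - 4*1*2)) = 3/(4*(-20 - 8)) = (3/4)/(-28) = (3/4)*(-1/28) = -3/112 ≈ -0.026786)
(38*3)*s = (38*3)*(-3/112) = 114*(-3/112) = -171/56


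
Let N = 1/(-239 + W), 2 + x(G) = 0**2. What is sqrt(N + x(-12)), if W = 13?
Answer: I*sqrt(102378)/226 ≈ 1.4158*I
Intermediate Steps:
x(G) = -2 (x(G) = -2 + 0**2 = -2 + 0 = -2)
N = -1/226 (N = 1/(-239 + 13) = 1/(-226) = -1/226 ≈ -0.0044248)
sqrt(N + x(-12)) = sqrt(-1/226 - 2) = sqrt(-453/226) = I*sqrt(102378)/226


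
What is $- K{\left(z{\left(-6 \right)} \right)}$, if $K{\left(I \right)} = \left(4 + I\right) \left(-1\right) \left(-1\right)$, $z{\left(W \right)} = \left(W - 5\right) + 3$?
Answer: $4$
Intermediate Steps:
$z{\left(W \right)} = -2 + W$ ($z{\left(W \right)} = \left(-5 + W\right) + 3 = -2 + W$)
$K{\left(I \right)} = 4 + I$ ($K{\left(I \right)} = \left(-4 - I\right) \left(-1\right) = 4 + I$)
$- K{\left(z{\left(-6 \right)} \right)} = - (4 - 8) = \left(-1\right) \left(-4\right) = 4$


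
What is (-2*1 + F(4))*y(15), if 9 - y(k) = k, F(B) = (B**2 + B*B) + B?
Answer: -204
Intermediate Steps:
F(B) = B + 2*B**2 (F(B) = (B**2 + B**2) + B = 2*B**2 + B = B + 2*B**2)
y(k) = 9 - k
(-2*1 + F(4))*y(15) = (-2*1 + 4*(1 + 2*4))*(9 - 1*15) = (-2 + 4*(1 + 8))*(9 - 15) = (-2 + 4*9)*(-6) = (-2 + 36)*(-6) = 34*(-6) = -204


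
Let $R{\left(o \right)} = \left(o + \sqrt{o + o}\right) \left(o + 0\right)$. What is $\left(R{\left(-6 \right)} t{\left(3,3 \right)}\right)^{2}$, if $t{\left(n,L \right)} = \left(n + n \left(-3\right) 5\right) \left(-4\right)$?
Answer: $24385536 - 24385536 i \sqrt{3} \approx 2.4386 \cdot 10^{7} - 4.2237 \cdot 10^{7} i$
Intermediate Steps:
$t{\left(n,L \right)} = 56 n$ ($t{\left(n,L \right)} = \left(n + - 3 n 5\right) \left(-4\right) = \left(n - 15 n\right) \left(-4\right) = - 14 n \left(-4\right) = 56 n$)
$R{\left(o \right)} = o \left(o + \sqrt{2} \sqrt{o}\right)$ ($R{\left(o \right)} = \left(o + \sqrt{2 o}\right) o = \left(o + \sqrt{2} \sqrt{o}\right) o = o \left(o + \sqrt{2} \sqrt{o}\right)$)
$\left(R{\left(-6 \right)} t{\left(3,3 \right)}\right)^{2} = \left(\left(\left(-6\right)^{2} + \sqrt{2} \left(-6\right)^{\frac{3}{2}}\right) 56 \cdot 3\right)^{2} = \left(\left(36 + \sqrt{2} \left(- 6 i \sqrt{6}\right)\right) 168\right)^{2} = \left(\left(36 - 12 i \sqrt{3}\right) 168\right)^{2} = \left(6048 - 2016 i \sqrt{3}\right)^{2}$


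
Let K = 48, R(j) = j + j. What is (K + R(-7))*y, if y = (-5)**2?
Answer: 850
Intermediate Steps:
R(j) = 2*j
y = 25
(K + R(-7))*y = (48 + 2*(-7))*25 = (48 - 14)*25 = 34*25 = 850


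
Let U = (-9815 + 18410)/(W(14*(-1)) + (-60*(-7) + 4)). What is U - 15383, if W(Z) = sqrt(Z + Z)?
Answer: (-30766*sqrt(7) + 6513797*I)/(2*(sqrt(7) - 212*I)) ≈ -15363.0 - 0.25294*I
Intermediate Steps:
W(Z) = sqrt(2)*sqrt(Z) (W(Z) = sqrt(2*Z) = sqrt(2)*sqrt(Z))
U = 8595/(424 + 2*I*sqrt(7)) (U = (-9815 + 18410)/(sqrt(2)*sqrt(14*(-1)) + (-60*(-7) + 4)) = 8595/(sqrt(2)*sqrt(-14) + (420 + 4)) = 8595/(sqrt(2)*(I*sqrt(14)) + 424) = 8595/(2*I*sqrt(7) + 424) = 8595/(424 + 2*I*sqrt(7)) ≈ 20.268 - 0.25294*I)
U - 15383 = (911070/44951 - 8595*I*sqrt(7)/89902) - 15383 = -690570163/44951 - 8595*I*sqrt(7)/89902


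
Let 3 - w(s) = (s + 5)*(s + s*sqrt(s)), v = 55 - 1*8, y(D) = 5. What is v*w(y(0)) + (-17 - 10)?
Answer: -2236 - 2350*sqrt(5) ≈ -7490.8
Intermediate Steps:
v = 47 (v = 55 - 8 = 47)
w(s) = 3 - (5 + s)*(s + s**(3/2)) (w(s) = 3 - (s + 5)*(s + s*sqrt(s)) = 3 - (5 + s)*(s + s**(3/2)))
v*w(y(0)) + (-17 - 10) = 47*(3 - 1*5**2 - 5**(5/2) - 5*5 - 25*sqrt(5)) + (-17 - 10) = 47*(3 - 1*25 - 25*sqrt(5) - 25 - 25*sqrt(5)) - 27 = 47*(3 - 25 - 25*sqrt(5) - 25 - 25*sqrt(5)) - 27 = 47*(-47 - 50*sqrt(5)) - 27 = (-2209 - 2350*sqrt(5)) - 27 = -2236 - 2350*sqrt(5)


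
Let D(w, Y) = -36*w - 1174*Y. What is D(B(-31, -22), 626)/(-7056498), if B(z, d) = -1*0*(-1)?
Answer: 367462/3528249 ≈ 0.10415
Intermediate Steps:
B(z, d) = 0 (B(z, d) = 0*(-1) = 0)
D(w, Y) = -1174*Y - 36*w
D(B(-31, -22), 626)/(-7056498) = (-1174*626 - 36*0)/(-7056498) = (-734924 + 0)*(-1/7056498) = -734924*(-1/7056498) = 367462/3528249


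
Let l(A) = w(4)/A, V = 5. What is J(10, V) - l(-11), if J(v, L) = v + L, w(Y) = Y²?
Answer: 181/11 ≈ 16.455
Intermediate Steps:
J(v, L) = L + v
l(A) = 16/A (l(A) = 4²/A = 16/A)
J(10, V) - l(-11) = (5 + 10) - 16/(-11) = 15 - 16*(-1)/11 = 15 - 1*(-16/11) = 15 + 16/11 = 181/11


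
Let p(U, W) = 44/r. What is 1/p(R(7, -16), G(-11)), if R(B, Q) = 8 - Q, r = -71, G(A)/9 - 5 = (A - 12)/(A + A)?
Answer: -71/44 ≈ -1.6136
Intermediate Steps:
G(A) = 45 + 9*(-12 + A)/(2*A) (G(A) = 45 + 9*((A - 12)/(A + A)) = 45 + 9*((-12 + A)/((2*A))) = 45 + 9*((-12 + A)*(1/(2*A))) = 45 + 9*((-12 + A)/(2*A)) = 45 + 9*(-12 + A)/(2*A))
p(U, W) = -44/71 (p(U, W) = 44/(-71) = 44*(-1/71) = -44/71)
1/p(R(7, -16), G(-11)) = 1/(-44/71) = -71/44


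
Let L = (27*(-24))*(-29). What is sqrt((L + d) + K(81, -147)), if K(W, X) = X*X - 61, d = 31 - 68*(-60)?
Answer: 3*sqrt(4939) ≈ 210.83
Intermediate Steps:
d = 4111 (d = 31 + 4080 = 4111)
K(W, X) = -61 + X**2 (K(W, X) = X**2 - 61 = -61 + X**2)
L = 18792 (L = -648*(-29) = 18792)
sqrt((L + d) + K(81, -147)) = sqrt((18792 + 4111) + (-61 + (-147)**2)) = sqrt(22903 + (-61 + 21609)) = sqrt(22903 + 21548) = sqrt(44451) = 3*sqrt(4939)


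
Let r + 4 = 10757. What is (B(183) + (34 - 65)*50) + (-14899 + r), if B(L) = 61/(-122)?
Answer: -11393/2 ≈ -5696.5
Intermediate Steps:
r = 10753 (r = -4 + 10757 = 10753)
B(L) = -1/2 (B(L) = 61*(-1/122) = -1/2)
(B(183) + (34 - 65)*50) + (-14899 + r) = (-1/2 + (34 - 65)*50) + (-14899 + 10753) = (-1/2 - 31*50) - 4146 = (-1/2 - 1550) - 4146 = -3101/2 - 4146 = -11393/2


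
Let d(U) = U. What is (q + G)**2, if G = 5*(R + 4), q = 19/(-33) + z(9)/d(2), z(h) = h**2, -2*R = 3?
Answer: 2992900/1089 ≈ 2748.3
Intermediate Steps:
R = -3/2 (R = -1/2*3 = -3/2 ≈ -1.5000)
q = 2635/66 (q = 19/(-33) + 9**2/2 = 19*(-1/33) + 81*(1/2) = -19/33 + 81/2 = 2635/66 ≈ 39.924)
G = 25/2 (G = 5*(-3/2 + 4) = 5*(5/2) = 25/2 ≈ 12.500)
(q + G)**2 = (2635/66 + 25/2)**2 = (1730/33)**2 = 2992900/1089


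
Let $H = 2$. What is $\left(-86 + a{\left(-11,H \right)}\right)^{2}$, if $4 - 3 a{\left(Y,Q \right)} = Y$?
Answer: $6561$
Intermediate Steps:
$a{\left(Y,Q \right)} = \frac{4}{3} - \frac{Y}{3}$
$\left(-86 + a{\left(-11,H \right)}\right)^{2} = \left(-86 + \left(\frac{4}{3} - - \frac{11}{3}\right)\right)^{2} = \left(-86 + \left(\frac{4}{3} + \frac{11}{3}\right)\right)^{2} = \left(-86 + 5\right)^{2} = \left(-81\right)^{2} = 6561$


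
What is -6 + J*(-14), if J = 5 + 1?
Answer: -90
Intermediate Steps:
J = 6
-6 + J*(-14) = -6 + 6*(-14) = -6 - 84 = -90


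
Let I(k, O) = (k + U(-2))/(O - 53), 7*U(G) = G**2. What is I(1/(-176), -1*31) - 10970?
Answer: -1135264057/103488 ≈ -10970.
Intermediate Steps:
U(G) = G**2/7
I(k, O) = (4/7 + k)/(-53 + O) (I(k, O) = (k + (1/7)*(-2)**2)/(O - 53) = (k + (1/7)*4)/(-53 + O) = (k + 4/7)/(-53 + O) = (4/7 + k)/(-53 + O))
I(1/(-176), -1*31) - 10970 = (4/7 + 1/(-176))/(-53 - 1*31) - 10970 = (4/7 - 1/176)/(-53 - 31) - 10970 = (697/1232)/(-84) - 10970 = -1/84*697/1232 - 10970 = -697/103488 - 10970 = -1135264057/103488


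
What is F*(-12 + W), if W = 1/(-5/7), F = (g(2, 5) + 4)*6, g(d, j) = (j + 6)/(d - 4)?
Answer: 603/5 ≈ 120.60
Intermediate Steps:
g(d, j) = (6 + j)/(-4 + d)
F = -9 (F = ((6 + 5)/(-4 + 2) + 4)*6 = (11/(-2) + 4)*6 = (-½*11 + 4)*6 = (-11/2 + 4)*6 = -3/2*6 = -9)
W = -7/5 (W = 1/(-5*⅐) = 1/(-5/7) = -7/5 ≈ -1.4000)
F*(-12 + W) = -9*(-12 - 7/5) = -9*(-67/5) = 603/5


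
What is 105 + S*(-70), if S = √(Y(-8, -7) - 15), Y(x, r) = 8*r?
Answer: 105 - 70*I*√71 ≈ 105.0 - 589.83*I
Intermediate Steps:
S = I*√71 (S = √(8*(-7) - 15) = √(-56 - 15) = √(-71) = I*√71 ≈ 8.4261*I)
105 + S*(-70) = 105 + (I*√71)*(-70) = 105 - 70*I*√71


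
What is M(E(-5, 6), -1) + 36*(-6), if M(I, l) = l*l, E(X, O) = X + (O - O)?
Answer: -215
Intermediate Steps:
E(X, O) = X (E(X, O) = X + 0 = X)
M(I, l) = l²
M(E(-5, 6), -1) + 36*(-6) = (-1)² + 36*(-6) = 1 - 216 = -215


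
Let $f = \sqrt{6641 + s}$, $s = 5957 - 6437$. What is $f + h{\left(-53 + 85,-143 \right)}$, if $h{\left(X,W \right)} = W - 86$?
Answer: $-229 + \sqrt{6161} \approx -150.51$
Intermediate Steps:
$h{\left(X,W \right)} = -86 + W$ ($h{\left(X,W \right)} = W - 86 = -86 + W$)
$s = -480$ ($s = 5957 - 6437 = -480$)
$f = \sqrt{6161}$ ($f = \sqrt{6641 - 480} = \sqrt{6161} \approx 78.492$)
$f + h{\left(-53 + 85,-143 \right)} = \sqrt{6161} - 229 = -229 + \sqrt{6161}$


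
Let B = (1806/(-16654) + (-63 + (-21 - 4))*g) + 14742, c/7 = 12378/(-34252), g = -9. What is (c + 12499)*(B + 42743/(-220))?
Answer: 546733952512360799/2852164040 ≈ 1.9169e+8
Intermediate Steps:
c = -43323/17126 (c = 7*(12378/(-34252)) = 7*(12378*(-1/34252)) = 7*(-6189/17126) = -43323/17126 ≈ -2.5297)
B = 129350715/8327 (B = (1806/(-16654) + (-63 + (-21 - 4))*(-9)) + 14742 = (1806*(-1/16654) + (-63 - 25)*(-9)) + 14742 = (-903/8327 - 88*(-9)) + 14742 = (-903/8327 + 792) + 14742 = 6594081/8327 + 14742 = 129350715/8327 ≈ 15534.)
(c + 12499)*(B + 42743/(-220)) = (-43323/17126 + 12499)*(129350715/8327 + 42743/(-220)) = 214014551*(129350715/8327 + 42743*(-1/220))/17126 = 214014551*(129350715/8327 - 42743/220)/17126 = (214014551/17126)*(2554657849/166540) = 546733952512360799/2852164040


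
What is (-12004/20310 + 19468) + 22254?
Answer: 423680908/10155 ≈ 41721.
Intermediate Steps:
(-12004/20310 + 19468) + 22254 = (-12004*1/20310 + 19468) + 22254 = (-6002/10155 + 19468) + 22254 = 197691538/10155 + 22254 = 423680908/10155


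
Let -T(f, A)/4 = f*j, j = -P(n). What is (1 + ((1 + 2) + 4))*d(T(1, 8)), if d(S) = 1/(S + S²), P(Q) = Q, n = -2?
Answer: ⅐ ≈ 0.14286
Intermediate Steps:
j = 2 (j = -1*(-2) = 2)
T(f, A) = -8*f (T(f, A) = -4*f*2 = -8*f)
(1 + ((1 + 2) + 4))*d(T(1, 8)) = (1 + ((1 + 2) + 4))*(1/(((-8*1))*(1 - 8*1))) = (1 + (3 + 4))*(1/((-8)*(1 - 8))) = (1 + 7)*(-⅛/(-7)) = 8*(-⅛*(-⅐)) = 8*(1/56) = ⅐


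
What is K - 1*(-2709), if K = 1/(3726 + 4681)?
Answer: 22774564/8407 ≈ 2709.0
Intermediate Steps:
K = 1/8407 ≈ 0.00011895
K - 1*(-2709) = 1/8407 - 1*(-2709) = 1/8407 + 2709 = 22774564/8407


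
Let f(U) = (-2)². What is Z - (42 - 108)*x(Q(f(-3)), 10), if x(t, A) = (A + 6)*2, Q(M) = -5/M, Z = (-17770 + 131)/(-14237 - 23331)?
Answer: 79361255/37568 ≈ 2112.5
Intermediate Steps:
f(U) = 4
Z = 17639/37568 (Z = -17639/(-37568) = -17639*(-1/37568) = 17639/37568 ≈ 0.46952)
x(t, A) = 12 + 2*A (x(t, A) = (6 + A)*2 = 12 + 2*A)
Z - (42 - 108)*x(Q(f(-3)), 10) = 17639/37568 - (42 - 108)*(12 + 2*10) = 17639/37568 - (-66)*(12 + 20) = 17639/37568 - (-66)*32 = 17639/37568 - 1*(-2112) = 17639/37568 + 2112 = 79361255/37568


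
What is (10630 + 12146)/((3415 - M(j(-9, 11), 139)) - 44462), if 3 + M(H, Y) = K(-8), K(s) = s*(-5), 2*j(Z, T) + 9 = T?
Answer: -5694/10271 ≈ -0.55438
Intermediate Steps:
j(Z, T) = -9/2 + T/2
K(s) = -5*s
M(H, Y) = 37 (M(H, Y) = -3 - 5*(-8) = -3 + 40 = 37)
(10630 + 12146)/((3415 - M(j(-9, 11), 139)) - 44462) = (10630 + 12146)/((3415 - 1*37) - 44462) = 22776/((3415 - 37) - 44462) = 22776/(3378 - 44462) = 22776/(-41084) = 22776*(-1/41084) = -5694/10271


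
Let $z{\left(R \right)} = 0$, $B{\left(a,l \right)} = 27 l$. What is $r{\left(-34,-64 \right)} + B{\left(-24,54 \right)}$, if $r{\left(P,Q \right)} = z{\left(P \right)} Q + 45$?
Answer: $1503$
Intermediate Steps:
$r{\left(P,Q \right)} = 45$ ($r{\left(P,Q \right)} = 0 Q + 45 = 0 + 45 = 45$)
$r{\left(-34,-64 \right)} + B{\left(-24,54 \right)} = 45 + 27 \cdot 54 = 45 + 1458 = 1503$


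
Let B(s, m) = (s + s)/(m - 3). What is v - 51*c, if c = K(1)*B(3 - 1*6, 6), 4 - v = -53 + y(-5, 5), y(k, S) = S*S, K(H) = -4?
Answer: -376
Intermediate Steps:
B(s, m) = 2*s/(-3 + m) (B(s, m) = (2*s)/(-3 + m) = 2*s/(-3 + m))
y(k, S) = S**2
v = 32 (v = 4 - (-53 + 5**2) = 4 - (-53 + 25) = 4 - 1*(-28) = 4 + 28 = 32)
c = 8 (c = -8*(3 - 1*6)/(-3 + 6) = -8*(3 - 6)/3 = -8*(-3)/3 = -4*(-2) = 8)
v - 51*c = 32 - 51*8 = 32 - 408 = -376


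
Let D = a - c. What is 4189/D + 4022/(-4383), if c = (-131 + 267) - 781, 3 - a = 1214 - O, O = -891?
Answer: -24220441/6386031 ≈ -3.7927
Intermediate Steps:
a = -2102 (a = 3 - (1214 - 1*(-891)) = 3 - (1214 + 891) = 3 - 1*2105 = 3 - 2105 = -2102)
c = -645 (c = 136 - 781 = -645)
D = -1457 (D = -2102 - 1*(-645) = -2102 + 645 = -1457)
4189/D + 4022/(-4383) = 4189/(-1457) + 4022/(-4383) = 4189*(-1/1457) + 4022*(-1/4383) = -4189/1457 - 4022/4383 = -24220441/6386031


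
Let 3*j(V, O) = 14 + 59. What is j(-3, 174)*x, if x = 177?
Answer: 4307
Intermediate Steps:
j(V, O) = 73/3 (j(V, O) = (14 + 59)/3 = (⅓)*73 = 73/3)
j(-3, 174)*x = (73/3)*177 = 4307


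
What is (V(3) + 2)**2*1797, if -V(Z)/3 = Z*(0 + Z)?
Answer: 1123125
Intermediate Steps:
V(Z) = -3*Z**2 (V(Z) = -3*Z*(0 + Z) = -3*Z*Z = -3*Z**2)
(V(3) + 2)**2*1797 = (-3*3**2 + 2)**2*1797 = (-3*9 + 2)**2*1797 = (-27 + 2)**2*1797 = (-25)**2*1797 = 625*1797 = 1123125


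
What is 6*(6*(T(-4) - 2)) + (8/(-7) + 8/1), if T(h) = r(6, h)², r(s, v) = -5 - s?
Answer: 30036/7 ≈ 4290.9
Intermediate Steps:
T(h) = 121 (T(h) = (-5 - 1*6)² = (-5 - 6)² = (-11)² = 121)
6*(6*(T(-4) - 2)) + (8/(-7) + 8/1) = 6*(6*(121 - 2)) + (8/(-7) + 8/1) = 6*(6*119) + (8*(-⅐) + 8*1) = 6*714 + (-8/7 + 8) = 4284 + 48/7 = 30036/7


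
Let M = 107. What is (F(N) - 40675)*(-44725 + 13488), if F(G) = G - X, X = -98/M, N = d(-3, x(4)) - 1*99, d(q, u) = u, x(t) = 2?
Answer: 136271599922/107 ≈ 1.2736e+9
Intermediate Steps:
N = -97 (N = 2 - 1*99 = 2 - 99 = -97)
X = -98/107 ≈ -0.91589
F(G) = 98/107 + G (F(G) = G - 1*(-98/107) = G + 98/107 = 98/107 + G)
(F(N) - 40675)*(-44725 + 13488) = ((98/107 - 97) - 40675)*(-44725 + 13488) = (-10281/107 - 40675)*(-31237) = -4362506/107*(-31237) = 136271599922/107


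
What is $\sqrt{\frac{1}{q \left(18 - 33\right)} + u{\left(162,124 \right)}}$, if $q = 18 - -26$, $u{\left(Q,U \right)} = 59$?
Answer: $\frac{\sqrt{6424935}}{330} \approx 7.681$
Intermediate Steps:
$q = 44$ ($q = 18 + 26 = 44$)
$\sqrt{\frac{1}{q \left(18 - 33\right)} + u{\left(162,124 \right)}} = \sqrt{\frac{1}{44 \left(18 - 33\right)} + 59} = \sqrt{\frac{1}{44 \left(-15\right)} + 59} = \sqrt{\frac{1}{-660} + 59} = \sqrt{- \frac{1}{660} + 59} = \sqrt{\frac{38939}{660}} = \frac{\sqrt{6424935}}{330}$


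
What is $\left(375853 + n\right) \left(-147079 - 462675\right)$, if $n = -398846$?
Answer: $14020073722$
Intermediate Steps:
$\left(375853 + n\right) \left(-147079 - 462675\right) = \left(375853 - 398846\right) \left(-147079 - 462675\right) = \left(-22993\right) \left(-609754\right) = 14020073722$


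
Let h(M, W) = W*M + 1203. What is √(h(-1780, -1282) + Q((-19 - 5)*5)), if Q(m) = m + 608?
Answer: 3*√253739 ≈ 1511.2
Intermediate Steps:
h(M, W) = 1203 + M*W (h(M, W) = M*W + 1203 = 1203 + M*W)
Q(m) = 608 + m
√(h(-1780, -1282) + Q((-19 - 5)*5)) = √((1203 - 1780*(-1282)) + (608 + (-19 - 5)*5)) = √((1203 + 2281960) + (608 - 24*5)) = √(2283163 + (608 - 120)) = √(2283163 + 488) = √2283651 = 3*√253739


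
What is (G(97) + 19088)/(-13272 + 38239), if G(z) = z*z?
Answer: 28497/24967 ≈ 1.1414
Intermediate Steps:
G(z) = z²
(G(97) + 19088)/(-13272 + 38239) = (97² + 19088)/(-13272 + 38239) = (9409 + 19088)/24967 = 28497*(1/24967) = 28497/24967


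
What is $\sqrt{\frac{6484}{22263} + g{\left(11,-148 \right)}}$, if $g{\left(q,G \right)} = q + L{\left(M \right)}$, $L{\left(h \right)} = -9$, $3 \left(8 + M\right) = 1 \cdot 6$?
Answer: $\frac{\sqrt{1135635630}}{22263} \approx 1.5137$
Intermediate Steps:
$M = -6$ ($M = -8 + \frac{1 \cdot 6}{3} = -8 + \frac{1}{3} \cdot 6 = -8 + 2 = -6$)
$g{\left(q,G \right)} = -9 + q$ ($g{\left(q,G \right)} = q - 9 = -9 + q$)
$\sqrt{\frac{6484}{22263} + g{\left(11,-148 \right)}} = \sqrt{\frac{6484}{22263} + \left(-9 + 11\right)} = \sqrt{6484 \cdot \frac{1}{22263} + 2} = \sqrt{\frac{6484}{22263} + 2} = \sqrt{\frac{51010}{22263}} = \frac{\sqrt{1135635630}}{22263}$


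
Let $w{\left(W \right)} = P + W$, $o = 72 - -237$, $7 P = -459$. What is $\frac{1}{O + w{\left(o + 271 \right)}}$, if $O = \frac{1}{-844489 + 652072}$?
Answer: $\frac{1346919}{692893610} \approx 0.0019439$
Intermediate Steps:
$P = - \frac{459}{7}$ ($P = \frac{1}{7} \left(-459\right) = - \frac{459}{7} \approx -65.571$)
$o = 309$ ($o = 72 + 237 = 309$)
$O = - \frac{1}{192417}$ ($O = \frac{1}{-192417} = - \frac{1}{192417} \approx -5.197 \cdot 10^{-6}$)
$w{\left(W \right)} = - \frac{459}{7} + W$
$\frac{1}{O + w{\left(o + 271 \right)}} = \frac{1}{- \frac{1}{192417} + \left(- \frac{459}{7} + \left(309 + 271\right)\right)} = \frac{1}{- \frac{1}{192417} + \left(- \frac{459}{7} + 580\right)} = \frac{1}{- \frac{1}{192417} + \frac{3601}{7}} = \frac{1}{\frac{692893610}{1346919}} = \frac{1346919}{692893610}$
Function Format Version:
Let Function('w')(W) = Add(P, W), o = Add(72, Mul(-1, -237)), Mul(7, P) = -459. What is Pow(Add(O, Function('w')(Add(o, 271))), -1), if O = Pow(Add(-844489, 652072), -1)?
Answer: Rational(1346919, 692893610) ≈ 0.0019439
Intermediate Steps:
P = Rational(-459, 7) (P = Mul(Rational(1, 7), -459) = Rational(-459, 7) ≈ -65.571)
o = 309 (o = Add(72, 237) = 309)
O = Rational(-1, 192417) (O = Pow(-192417, -1) = Rational(-1, 192417) ≈ -5.1970e-6)
Function('w')(W) = Add(Rational(-459, 7), W)
Pow(Add(O, Function('w')(Add(o, 271))), -1) = Pow(Add(Rational(-1, 192417), Add(Rational(-459, 7), Add(309, 271))), -1) = Pow(Add(Rational(-1, 192417), Add(Rational(-459, 7), 580)), -1) = Pow(Add(Rational(-1, 192417), Rational(3601, 7)), -1) = Pow(Rational(692893610, 1346919), -1) = Rational(1346919, 692893610)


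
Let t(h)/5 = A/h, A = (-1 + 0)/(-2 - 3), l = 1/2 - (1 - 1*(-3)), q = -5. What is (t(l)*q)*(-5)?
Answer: -50/7 ≈ -7.1429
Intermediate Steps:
l = -7/2 (l = ½ - (1 + 3) = ½ - 1*4 = ½ - 4 = -7/2 ≈ -3.5000)
A = ⅕ (A = -1/(-5) = -1*(-⅕) = ⅕ ≈ 0.20000)
t(h) = 1/h (t(h) = 5*(1/(5*h)) = 1/h)
(t(l)*q)*(-5) = (-5/(-7/2))*(-5) = -2/7*(-5)*(-5) = (10/7)*(-5) = -50/7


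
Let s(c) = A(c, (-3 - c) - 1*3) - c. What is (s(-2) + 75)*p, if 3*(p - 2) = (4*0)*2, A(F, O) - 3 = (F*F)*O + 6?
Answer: 140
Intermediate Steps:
A(F, O) = 9 + O*F**2 (A(F, O) = 3 + ((F*F)*O + 6) = 3 + (F**2*O + 6) = 3 + (O*F**2 + 6) = 3 + (6 + O*F**2) = 9 + O*F**2)
s(c) = 9 - c + c**2*(-6 - c) (s(c) = (9 + ((-3 - c) - 1*3)*c**2) - c = (9 + ((-3 - c) - 3)*c**2) - c = (9 + (-6 - c)*c**2) - c = (9 + c**2*(-6 - c)) - c = 9 - c + c**2*(-6 - c))
p = 2 (p = 2 + ((4*0)*2)/3 = 2 + (0*2)/3 = 2 + (1/3)*0 = 2 + 0 = 2)
(s(-2) + 75)*p = ((9 - 1*(-2) - 1*(-2)**2*(6 - 2)) + 75)*2 = ((9 + 2 - 1*4*4) + 75)*2 = ((9 + 2 - 16) + 75)*2 = (-5 + 75)*2 = 70*2 = 140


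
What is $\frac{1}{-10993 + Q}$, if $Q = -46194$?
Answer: $- \frac{1}{57187} \approx -1.7486 \cdot 10^{-5}$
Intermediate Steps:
$\frac{1}{-10993 + Q} = \frac{1}{-10993 - 46194} = \frac{1}{-57187} = - \frac{1}{57187}$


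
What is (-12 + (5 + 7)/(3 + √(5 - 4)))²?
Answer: 81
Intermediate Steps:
(-12 + (5 + 7)/(3 + √(5 - 4)))² = (-12 + 12/(3 + √1))² = (-12 + 12/(3 + 1))² = (-12 + 12/4)² = (-12 + 12*(¼))² = (-12 + 3)² = (-9)² = 81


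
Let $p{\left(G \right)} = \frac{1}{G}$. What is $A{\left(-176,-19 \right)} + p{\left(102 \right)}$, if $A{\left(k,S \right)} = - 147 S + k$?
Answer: $\frac{266935}{102} \approx 2617.0$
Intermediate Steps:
$A{\left(k,S \right)} = k - 147 S$
$A{\left(-176,-19 \right)} + p{\left(102 \right)} = \left(-176 - -2793\right) + \frac{1}{102} = \left(-176 + 2793\right) + \frac{1}{102} = 2617 + \frac{1}{102} = \frac{266935}{102}$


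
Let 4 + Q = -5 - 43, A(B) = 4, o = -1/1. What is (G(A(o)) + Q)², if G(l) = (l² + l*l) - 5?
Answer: 625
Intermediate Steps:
o = -1 (o = -1*1 = -1)
G(l) = -5 + 2*l² (G(l) = (l² + l²) - 5 = 2*l² - 5 = -5 + 2*l²)
Q = -52 (Q = -4 + (-5 - 43) = -4 - 48 = -52)
(G(A(o)) + Q)² = ((-5 + 2*4²) - 52)² = ((-5 + 2*16) - 52)² = ((-5 + 32) - 52)² = (27 - 52)² = (-25)² = 625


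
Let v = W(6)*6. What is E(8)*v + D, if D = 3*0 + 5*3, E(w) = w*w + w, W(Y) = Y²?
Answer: 15567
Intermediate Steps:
E(w) = w + w² (E(w) = w² + w = w + w²)
D = 15 (D = 0 + 15 = 15)
v = 216 (v = 6²*6 = 36*6 = 216)
E(8)*v + D = (8*(1 + 8))*216 + 15 = (8*9)*216 + 15 = 72*216 + 15 = 15552 + 15 = 15567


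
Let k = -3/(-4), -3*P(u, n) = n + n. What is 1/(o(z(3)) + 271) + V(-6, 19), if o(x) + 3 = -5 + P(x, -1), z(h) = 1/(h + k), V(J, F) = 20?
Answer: 15823/791 ≈ 20.004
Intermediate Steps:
P(u, n) = -2*n/3 (P(u, n) = -(n + n)/3 = -2*n/3)
k = ¾ (k = -3*(-¼) = ¾ ≈ 0.75000)
z(h) = 1/(¾ + h) (z(h) = 1/(h + ¾) = 1/(¾ + h))
o(x) = -22/3 (o(x) = -3 + (-5 - ⅔*(-1)) = -3 + (-5 + ⅔) = -3 - 13/3 = -22/3)
1/(o(z(3)) + 271) + V(-6, 19) = 1/(-22/3 + 271) + 20 = 1/(791/3) + 20 = 3/791 + 20 = 15823/791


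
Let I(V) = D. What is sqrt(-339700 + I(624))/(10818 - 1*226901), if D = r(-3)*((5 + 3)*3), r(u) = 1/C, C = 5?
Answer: -2*I*sqrt(2123095)/1080415 ≈ -0.0026973*I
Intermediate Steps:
r(u) = 1/5
D = 24/5 (D = ((5 + 3)*3)/5 = (8*3)/5 = (1/5)*24 = 24/5 ≈ 4.8000)
I(V) = 24/5
sqrt(-339700 + I(624))/(10818 - 1*226901) = sqrt(-339700 + 24/5)/(10818 - 1*226901) = sqrt(-1698476/5)/(10818 - 226901) = (2*I*sqrt(2123095)/5)/(-216083) = (2*I*sqrt(2123095)/5)*(-1/216083) = -2*I*sqrt(2123095)/1080415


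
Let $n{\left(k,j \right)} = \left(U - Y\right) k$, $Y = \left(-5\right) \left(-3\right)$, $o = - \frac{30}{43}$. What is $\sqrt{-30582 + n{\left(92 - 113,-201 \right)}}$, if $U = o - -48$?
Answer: $\frac{9 i \sqrt{713585}}{43} \approx 176.81 i$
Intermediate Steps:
$o = - \frac{30}{43}$ ($o = \left(-30\right) \frac{1}{43} = - \frac{30}{43} \approx -0.69767$)
$Y = 15$
$U = \frac{2034}{43}$ ($U = - \frac{30}{43} - -48 = - \frac{30}{43} + 48 = \frac{2034}{43} \approx 47.302$)
$n{\left(k,j \right)} = \frac{1389 k}{43}$ ($n{\left(k,j \right)} = \left(\frac{2034}{43} - 15\right) k = \frac{1389 k}{43}$)
$\sqrt{-30582 + n{\left(92 - 113,-201 \right)}} = \sqrt{-30582 + \frac{1389 \left(92 - 113\right)}{43}} = \sqrt{-30582 + \frac{1389}{43} \left(-21\right)} = \sqrt{-30582 - \frac{29169}{43}} = \sqrt{- \frac{1344195}{43}} = \frac{9 i \sqrt{713585}}{43}$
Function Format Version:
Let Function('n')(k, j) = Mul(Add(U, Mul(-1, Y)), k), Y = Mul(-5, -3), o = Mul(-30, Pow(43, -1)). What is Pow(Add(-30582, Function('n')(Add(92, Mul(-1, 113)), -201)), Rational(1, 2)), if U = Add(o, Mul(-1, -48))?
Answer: Mul(Rational(9, 43), I, Pow(713585, Rational(1, 2))) ≈ Mul(176.81, I)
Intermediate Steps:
o = Rational(-30, 43) (o = Mul(-30, Rational(1, 43)) = Rational(-30, 43) ≈ -0.69767)
Y = 15
U = Rational(2034, 43) (U = Add(Rational(-30, 43), Mul(-1, -48)) = Add(Rational(-30, 43), 48) = Rational(2034, 43) ≈ 47.302)
Function('n')(k, j) = Mul(Rational(1389, 43), k) (Function('n')(k, j) = Mul(Add(Rational(2034, 43), Mul(-1, 15)), k) = Mul(Add(Rational(2034, 43), -15), k) = Mul(Rational(1389, 43), k))
Pow(Add(-30582, Function('n')(Add(92, Mul(-1, 113)), -201)), Rational(1, 2)) = Pow(Add(-30582, Mul(Rational(1389, 43), Add(92, Mul(-1, 113)))), Rational(1, 2)) = Pow(Add(-30582, Mul(Rational(1389, 43), Add(92, -113))), Rational(1, 2)) = Pow(Add(-30582, Mul(Rational(1389, 43), -21)), Rational(1, 2)) = Pow(Add(-30582, Rational(-29169, 43)), Rational(1, 2)) = Pow(Rational(-1344195, 43), Rational(1, 2)) = Mul(Rational(9, 43), I, Pow(713585, Rational(1, 2)))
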